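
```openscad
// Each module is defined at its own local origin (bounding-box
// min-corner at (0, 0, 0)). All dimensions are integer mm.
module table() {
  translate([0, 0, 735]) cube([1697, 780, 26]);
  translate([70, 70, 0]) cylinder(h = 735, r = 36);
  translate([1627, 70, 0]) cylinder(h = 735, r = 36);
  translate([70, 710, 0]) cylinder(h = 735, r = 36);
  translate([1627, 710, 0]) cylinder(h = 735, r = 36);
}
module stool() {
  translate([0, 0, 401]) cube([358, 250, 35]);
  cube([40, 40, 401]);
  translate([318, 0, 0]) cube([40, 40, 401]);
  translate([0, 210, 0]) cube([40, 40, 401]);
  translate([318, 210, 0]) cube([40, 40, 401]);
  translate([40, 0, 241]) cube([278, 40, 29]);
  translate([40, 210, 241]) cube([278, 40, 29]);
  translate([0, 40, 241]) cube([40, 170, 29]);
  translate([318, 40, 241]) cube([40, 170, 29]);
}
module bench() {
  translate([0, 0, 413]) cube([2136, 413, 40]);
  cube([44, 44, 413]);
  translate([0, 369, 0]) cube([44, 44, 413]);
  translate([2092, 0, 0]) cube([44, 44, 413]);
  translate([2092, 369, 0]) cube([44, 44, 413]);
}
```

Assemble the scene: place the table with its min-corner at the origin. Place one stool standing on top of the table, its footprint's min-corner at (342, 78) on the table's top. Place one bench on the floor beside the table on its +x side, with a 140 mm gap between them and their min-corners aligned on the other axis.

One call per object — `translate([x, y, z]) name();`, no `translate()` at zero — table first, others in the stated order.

table();
translate([342, 78, 761]) stool();
translate([1837, 0, 0]) bench();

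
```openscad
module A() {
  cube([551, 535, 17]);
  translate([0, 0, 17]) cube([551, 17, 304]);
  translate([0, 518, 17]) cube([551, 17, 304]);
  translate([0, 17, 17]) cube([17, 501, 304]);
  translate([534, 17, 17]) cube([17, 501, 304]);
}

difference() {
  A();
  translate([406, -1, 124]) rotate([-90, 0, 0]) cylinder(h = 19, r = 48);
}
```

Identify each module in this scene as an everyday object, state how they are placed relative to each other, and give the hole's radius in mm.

The subtracted cylinder has r = 48 mm.

A is an open box. The open box has a circular hole through its front wall. The hole's radius is 48 mm.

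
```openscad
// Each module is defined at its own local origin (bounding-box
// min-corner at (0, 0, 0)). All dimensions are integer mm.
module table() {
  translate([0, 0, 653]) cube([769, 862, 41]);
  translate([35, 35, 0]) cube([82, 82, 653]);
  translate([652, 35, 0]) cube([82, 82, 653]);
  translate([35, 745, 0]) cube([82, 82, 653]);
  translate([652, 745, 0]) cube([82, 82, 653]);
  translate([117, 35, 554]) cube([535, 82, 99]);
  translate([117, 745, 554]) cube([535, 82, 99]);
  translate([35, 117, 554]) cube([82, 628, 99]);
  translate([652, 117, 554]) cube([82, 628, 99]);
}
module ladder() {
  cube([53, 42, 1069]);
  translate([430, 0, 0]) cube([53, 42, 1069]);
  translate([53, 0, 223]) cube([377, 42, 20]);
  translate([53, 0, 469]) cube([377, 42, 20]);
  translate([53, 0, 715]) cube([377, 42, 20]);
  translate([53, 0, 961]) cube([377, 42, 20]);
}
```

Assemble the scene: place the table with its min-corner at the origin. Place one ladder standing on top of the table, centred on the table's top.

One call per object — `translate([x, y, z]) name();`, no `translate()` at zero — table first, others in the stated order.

table();
translate([143, 410, 694]) ladder();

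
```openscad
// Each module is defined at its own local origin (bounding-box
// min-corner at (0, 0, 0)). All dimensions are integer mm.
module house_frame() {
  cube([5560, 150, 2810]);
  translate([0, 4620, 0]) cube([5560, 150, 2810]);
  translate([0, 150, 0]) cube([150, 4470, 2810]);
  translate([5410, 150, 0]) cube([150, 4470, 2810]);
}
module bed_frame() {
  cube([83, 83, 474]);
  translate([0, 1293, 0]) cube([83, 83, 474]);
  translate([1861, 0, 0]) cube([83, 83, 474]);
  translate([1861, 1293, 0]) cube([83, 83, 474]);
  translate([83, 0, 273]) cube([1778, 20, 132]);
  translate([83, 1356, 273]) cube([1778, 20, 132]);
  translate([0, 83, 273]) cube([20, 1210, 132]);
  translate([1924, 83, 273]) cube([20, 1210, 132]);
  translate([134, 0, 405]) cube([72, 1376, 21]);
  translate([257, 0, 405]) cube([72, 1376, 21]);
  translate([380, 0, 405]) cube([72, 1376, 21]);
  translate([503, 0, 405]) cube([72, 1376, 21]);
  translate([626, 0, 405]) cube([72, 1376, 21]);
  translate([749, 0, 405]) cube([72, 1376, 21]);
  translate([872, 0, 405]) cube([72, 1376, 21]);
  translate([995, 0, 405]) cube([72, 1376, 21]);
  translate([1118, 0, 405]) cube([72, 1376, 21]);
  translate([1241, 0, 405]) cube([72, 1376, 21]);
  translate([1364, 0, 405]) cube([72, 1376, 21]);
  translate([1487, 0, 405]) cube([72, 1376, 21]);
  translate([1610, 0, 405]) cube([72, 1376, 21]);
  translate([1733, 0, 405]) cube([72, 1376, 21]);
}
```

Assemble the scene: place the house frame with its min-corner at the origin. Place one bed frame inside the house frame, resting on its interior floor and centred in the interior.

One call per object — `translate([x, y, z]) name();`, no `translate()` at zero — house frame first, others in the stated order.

house_frame();
translate([1808, 1697, 0]) bed_frame();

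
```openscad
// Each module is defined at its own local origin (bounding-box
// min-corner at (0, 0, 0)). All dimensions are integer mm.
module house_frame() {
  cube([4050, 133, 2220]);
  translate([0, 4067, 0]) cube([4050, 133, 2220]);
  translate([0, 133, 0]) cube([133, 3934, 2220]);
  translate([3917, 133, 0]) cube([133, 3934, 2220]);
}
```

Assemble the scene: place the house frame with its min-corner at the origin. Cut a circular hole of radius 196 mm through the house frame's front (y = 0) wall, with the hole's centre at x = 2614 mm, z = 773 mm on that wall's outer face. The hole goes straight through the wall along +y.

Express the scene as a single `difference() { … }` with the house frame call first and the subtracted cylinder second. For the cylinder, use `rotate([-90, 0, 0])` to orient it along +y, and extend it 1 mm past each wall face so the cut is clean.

difference() {
  house_frame();
  translate([2614, -1, 773]) rotate([-90, 0, 0]) cylinder(h = 135, r = 196);
}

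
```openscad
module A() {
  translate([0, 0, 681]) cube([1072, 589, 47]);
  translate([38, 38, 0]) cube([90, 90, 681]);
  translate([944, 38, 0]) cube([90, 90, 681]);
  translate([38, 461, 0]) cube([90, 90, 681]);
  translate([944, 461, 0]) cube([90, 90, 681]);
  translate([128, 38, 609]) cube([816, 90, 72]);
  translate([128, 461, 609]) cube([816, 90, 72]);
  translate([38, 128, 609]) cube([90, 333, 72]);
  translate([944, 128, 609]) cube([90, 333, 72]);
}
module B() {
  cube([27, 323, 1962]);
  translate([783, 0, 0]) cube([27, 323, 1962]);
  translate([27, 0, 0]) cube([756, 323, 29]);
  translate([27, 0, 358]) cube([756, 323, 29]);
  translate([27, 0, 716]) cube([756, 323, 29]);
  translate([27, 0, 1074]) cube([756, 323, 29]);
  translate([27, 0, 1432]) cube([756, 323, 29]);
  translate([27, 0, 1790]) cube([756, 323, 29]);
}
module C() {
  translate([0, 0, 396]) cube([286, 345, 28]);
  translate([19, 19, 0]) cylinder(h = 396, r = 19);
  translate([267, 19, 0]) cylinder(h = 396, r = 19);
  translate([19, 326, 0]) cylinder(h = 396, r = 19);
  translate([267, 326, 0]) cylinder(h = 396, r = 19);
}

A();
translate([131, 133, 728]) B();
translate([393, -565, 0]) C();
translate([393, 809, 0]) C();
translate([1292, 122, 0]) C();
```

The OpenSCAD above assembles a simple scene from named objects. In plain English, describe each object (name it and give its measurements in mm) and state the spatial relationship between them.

A is a table with a 1072×589 mm rectangular top, 47 mm thick, top surface at z = 728 mm, supported by four 90×90 mm square legs, each inset 38 mm from the nearest pair of top edges, running from the floor. Four apron rails, 90 mm thick and 72 mm tall, run between adjacent legs with their top edges flush with the underside of the top and their outer faces flush with the legs' outer faces.

B is a bookshelf 810 mm wide overall, 323 mm deep and 1962 mm tall. The two sides are 27 mm thick vertical panels. 6 horizontal shelves of 29 mm thickness span between the inner faces of the sides; the lowest shelf sits on the floor and shelves are stacked with a clear vertical gap of 329 mm between each pair.

C is a four-legged stool. The seat is a 286×345×28 mm slab whose top surface is at z = 424 mm; four round legs, each 38 mm in diameter, run from the floor (z = 0) to the underside of the seat, each leg's axis is inset half a diameter from the nearest pair of seat edges (so the leg's bounding box is flush with the corner).

The bookshelf is on top of the table, centred. Three stools sit around the table at the −y, +y, +x sides.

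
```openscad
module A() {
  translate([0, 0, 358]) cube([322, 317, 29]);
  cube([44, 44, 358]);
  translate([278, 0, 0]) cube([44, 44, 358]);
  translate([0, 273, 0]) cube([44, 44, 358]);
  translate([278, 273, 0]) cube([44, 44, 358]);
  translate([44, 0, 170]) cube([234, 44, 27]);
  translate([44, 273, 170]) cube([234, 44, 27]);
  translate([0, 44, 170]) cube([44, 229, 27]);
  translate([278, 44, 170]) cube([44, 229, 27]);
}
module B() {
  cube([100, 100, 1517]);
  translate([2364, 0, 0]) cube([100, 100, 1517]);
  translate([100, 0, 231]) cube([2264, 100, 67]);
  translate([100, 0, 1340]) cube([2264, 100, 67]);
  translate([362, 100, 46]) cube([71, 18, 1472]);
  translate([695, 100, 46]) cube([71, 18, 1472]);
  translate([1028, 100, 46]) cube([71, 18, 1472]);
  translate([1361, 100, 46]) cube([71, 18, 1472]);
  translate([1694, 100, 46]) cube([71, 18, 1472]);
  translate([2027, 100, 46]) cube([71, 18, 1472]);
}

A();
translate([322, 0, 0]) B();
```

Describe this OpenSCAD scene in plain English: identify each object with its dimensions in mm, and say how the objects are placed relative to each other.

A is a four-legged stool. The seat is a 322×317×29 mm slab whose top surface is at z = 387 mm; four square legs, each 44×44 mm in cross-section, run from the floor (z = 0) to the underside of the seat, each flush with a corner of the seat. Four stretchers, 44 mm wide and 27 mm tall, connect adjacent legs with their undersides at z = 170 mm, each running between the inner faces of the legs it joins and aligned with the legs' outer faces on the other axis.

B is a fence section. Two 100×100 mm posts, 1517 mm tall, stand on the floor with a clear span of 2264 mm between their inner faces. Two horizontal rails of 100×67 mm section span the gap between the posts with their undersides at z = 231 mm and z = 1340 mm, flush with the posts' −y face. 6 pickets, each 71 mm wide, 18 mm thick and 1472 mm tall, are fixed to the +y face of the rails with their bottoms at z = 46 mm, evenly spaced across the span with equal gaps (rounded down to the nearest mm) at the −x end and between each pair — any rounding remainder accumulates at the +x end.

The fence section is against the stool's +x side, with their −y faces flush.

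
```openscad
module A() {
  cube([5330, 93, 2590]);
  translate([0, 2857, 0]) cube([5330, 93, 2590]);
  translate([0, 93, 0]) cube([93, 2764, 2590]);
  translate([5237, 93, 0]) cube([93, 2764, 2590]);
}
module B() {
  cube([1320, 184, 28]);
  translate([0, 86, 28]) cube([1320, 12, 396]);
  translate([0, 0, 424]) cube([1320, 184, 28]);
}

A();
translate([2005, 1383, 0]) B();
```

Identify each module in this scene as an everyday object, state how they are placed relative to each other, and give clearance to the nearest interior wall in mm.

A is a house frame. B is an I-beam. The I-beam sits inside the house frame, centred. The clearance to the nearest interior wall is 1290 mm.

Clearances: x = 1912, y = 1290; minimum 1290 mm.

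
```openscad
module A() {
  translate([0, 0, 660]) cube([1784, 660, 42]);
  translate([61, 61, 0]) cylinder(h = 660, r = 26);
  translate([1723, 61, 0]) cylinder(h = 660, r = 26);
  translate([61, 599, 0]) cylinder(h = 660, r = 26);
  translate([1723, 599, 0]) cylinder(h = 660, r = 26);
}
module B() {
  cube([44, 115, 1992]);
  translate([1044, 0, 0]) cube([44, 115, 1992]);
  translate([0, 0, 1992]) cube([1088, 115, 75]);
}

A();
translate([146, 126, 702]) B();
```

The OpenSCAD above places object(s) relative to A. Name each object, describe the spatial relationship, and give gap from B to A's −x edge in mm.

The door frame's min-x is at 146; the table's min-x is 0; gap = 146 mm.

A is a table. B is a door frame. The door frame is on top of the table. The gap from the door frame to the table's −x edge is 146 mm.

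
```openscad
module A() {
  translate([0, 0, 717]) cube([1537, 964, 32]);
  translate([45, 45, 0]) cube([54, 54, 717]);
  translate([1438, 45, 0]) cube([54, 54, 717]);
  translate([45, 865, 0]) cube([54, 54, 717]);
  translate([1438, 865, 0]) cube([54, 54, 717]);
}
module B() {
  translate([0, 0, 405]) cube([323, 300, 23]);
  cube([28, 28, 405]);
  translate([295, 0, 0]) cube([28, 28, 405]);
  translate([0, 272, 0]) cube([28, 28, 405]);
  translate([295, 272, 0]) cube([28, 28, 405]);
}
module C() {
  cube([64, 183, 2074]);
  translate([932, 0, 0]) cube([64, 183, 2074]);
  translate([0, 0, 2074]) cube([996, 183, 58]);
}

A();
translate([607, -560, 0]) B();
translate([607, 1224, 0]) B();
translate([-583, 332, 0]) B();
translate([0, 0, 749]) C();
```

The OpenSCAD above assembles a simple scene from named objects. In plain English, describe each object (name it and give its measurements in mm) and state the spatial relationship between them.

A is a table with a 1537×964 mm rectangular top, 32 mm thick, top surface at z = 749 mm, supported by four 54×54 mm square legs, each inset 45 mm from the nearest pair of top edges, running from the floor.

B is a simple wooden stool: a rectangular seat 323 mm (x) by 300 mm (y), 23 mm thick, top face at z = 428 mm, on four square legs, each 28×28 mm in cross-section. The legs rest on z = 0, each flush with a corner of the seat.

C is a door frame. The clear opening is 868 mm wide and 2074 mm high. Two 64 mm wide jambs, 183 mm deep, stand either side of the opening from the floor to the top of the opening. A 58 mm thick head sits across the top of both jambs, spanning the full outside width of the frame.

Three stools sit around the table at the −y, +y, −x sides. The door frame is on top of the table.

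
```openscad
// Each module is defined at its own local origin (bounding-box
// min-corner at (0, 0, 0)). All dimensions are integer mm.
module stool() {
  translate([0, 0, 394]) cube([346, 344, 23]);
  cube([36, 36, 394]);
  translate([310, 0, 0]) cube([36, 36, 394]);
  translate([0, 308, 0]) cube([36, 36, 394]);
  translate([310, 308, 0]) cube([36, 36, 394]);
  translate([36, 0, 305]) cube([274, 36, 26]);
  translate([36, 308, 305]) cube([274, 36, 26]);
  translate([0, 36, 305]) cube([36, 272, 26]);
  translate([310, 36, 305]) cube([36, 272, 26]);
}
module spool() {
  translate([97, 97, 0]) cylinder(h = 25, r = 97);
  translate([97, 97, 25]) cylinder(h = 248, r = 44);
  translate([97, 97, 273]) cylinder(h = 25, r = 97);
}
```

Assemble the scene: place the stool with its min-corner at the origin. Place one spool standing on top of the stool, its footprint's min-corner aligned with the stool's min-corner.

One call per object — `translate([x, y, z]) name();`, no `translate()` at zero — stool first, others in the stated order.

stool();
translate([0, 0, 417]) spool();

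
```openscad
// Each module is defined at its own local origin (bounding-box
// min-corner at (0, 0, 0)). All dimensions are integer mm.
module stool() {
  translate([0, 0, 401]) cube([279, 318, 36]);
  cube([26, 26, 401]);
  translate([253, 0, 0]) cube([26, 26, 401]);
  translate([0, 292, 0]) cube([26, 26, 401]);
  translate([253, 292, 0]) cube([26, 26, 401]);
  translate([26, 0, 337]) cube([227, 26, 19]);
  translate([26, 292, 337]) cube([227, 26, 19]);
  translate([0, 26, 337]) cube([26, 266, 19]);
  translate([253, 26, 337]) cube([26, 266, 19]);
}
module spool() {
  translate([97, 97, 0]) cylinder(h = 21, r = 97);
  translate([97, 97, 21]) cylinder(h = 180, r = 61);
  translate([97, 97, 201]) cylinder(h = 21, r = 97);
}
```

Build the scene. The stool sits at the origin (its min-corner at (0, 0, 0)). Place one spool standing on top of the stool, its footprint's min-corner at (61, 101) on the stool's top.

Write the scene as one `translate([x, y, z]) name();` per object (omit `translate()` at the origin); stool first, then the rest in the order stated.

stool();
translate([61, 101, 437]) spool();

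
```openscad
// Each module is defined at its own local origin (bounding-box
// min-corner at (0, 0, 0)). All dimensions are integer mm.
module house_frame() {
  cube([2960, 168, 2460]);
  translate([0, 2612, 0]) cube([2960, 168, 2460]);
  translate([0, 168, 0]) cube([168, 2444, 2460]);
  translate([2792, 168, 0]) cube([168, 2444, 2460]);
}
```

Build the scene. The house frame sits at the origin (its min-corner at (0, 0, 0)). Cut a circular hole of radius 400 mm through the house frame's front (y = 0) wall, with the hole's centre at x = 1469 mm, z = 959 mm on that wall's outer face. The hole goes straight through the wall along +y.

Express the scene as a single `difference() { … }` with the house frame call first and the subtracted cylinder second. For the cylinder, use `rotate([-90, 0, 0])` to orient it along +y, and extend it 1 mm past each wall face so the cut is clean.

difference() {
  house_frame();
  translate([1469, -1, 959]) rotate([-90, 0, 0]) cylinder(h = 170, r = 400);
}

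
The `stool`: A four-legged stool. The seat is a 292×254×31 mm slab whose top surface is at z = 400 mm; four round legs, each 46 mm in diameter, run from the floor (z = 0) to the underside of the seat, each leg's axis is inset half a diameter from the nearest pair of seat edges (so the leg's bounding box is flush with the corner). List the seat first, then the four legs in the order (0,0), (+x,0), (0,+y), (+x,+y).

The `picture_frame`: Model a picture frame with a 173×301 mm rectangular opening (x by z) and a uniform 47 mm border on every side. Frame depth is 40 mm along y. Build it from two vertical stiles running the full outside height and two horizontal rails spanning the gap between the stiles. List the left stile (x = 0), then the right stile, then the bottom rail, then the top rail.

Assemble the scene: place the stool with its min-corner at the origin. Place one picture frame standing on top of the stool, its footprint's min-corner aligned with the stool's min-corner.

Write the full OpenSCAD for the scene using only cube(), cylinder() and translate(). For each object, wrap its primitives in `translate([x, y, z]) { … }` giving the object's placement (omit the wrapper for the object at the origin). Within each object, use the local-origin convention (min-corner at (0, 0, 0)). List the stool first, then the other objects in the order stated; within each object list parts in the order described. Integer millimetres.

translate([0, 0, 369]) cube([292, 254, 31]);
translate([23, 23, 0]) cylinder(h = 369, r = 23);
translate([269, 23, 0]) cylinder(h = 369, r = 23);
translate([23, 231, 0]) cylinder(h = 369, r = 23);
translate([269, 231, 0]) cylinder(h = 369, r = 23);
translate([0, 0, 400]) {
  cube([47, 40, 395]);
  translate([220, 0, 0]) cube([47, 40, 395]);
  translate([47, 0, 0]) cube([173, 40, 47]);
  translate([47, 0, 348]) cube([173, 40, 47]);
}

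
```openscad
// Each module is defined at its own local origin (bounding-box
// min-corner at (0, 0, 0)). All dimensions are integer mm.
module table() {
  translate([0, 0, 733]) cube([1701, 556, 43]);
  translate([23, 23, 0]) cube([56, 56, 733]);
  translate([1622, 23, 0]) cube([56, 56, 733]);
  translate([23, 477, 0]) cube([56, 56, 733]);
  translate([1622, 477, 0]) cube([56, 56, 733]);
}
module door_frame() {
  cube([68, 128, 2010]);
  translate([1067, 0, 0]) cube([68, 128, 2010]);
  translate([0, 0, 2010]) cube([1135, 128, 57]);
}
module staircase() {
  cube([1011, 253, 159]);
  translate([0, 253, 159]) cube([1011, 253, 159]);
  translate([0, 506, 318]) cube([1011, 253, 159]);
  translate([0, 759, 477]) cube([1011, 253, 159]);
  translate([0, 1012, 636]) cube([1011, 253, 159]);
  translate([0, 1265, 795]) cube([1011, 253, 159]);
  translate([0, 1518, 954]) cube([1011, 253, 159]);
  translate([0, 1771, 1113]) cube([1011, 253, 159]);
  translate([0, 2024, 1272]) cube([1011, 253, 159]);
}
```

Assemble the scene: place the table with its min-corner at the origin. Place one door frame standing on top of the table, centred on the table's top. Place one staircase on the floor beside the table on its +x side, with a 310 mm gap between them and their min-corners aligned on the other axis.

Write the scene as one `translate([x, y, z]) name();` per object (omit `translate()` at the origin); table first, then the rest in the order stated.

table();
translate([283, 214, 776]) door_frame();
translate([2011, 0, 0]) staircase();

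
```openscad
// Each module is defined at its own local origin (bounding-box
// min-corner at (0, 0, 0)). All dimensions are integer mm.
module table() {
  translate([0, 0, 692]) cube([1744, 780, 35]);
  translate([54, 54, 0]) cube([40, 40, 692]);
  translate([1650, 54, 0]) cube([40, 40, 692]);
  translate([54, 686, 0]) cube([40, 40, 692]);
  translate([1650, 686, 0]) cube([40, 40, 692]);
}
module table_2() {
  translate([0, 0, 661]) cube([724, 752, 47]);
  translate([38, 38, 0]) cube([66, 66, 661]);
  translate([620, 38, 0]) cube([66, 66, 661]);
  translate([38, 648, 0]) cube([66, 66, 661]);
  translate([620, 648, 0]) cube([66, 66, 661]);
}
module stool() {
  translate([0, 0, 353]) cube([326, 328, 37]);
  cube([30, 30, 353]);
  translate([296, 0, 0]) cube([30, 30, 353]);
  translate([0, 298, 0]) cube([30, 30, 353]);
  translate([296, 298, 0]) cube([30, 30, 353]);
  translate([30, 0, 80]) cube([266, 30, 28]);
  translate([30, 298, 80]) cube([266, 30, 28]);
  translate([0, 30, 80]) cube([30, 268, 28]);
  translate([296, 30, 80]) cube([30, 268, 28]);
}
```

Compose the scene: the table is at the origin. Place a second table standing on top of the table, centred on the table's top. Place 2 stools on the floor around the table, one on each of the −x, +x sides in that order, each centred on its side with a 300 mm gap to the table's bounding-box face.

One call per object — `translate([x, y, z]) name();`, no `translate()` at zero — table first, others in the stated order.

table();
translate([510, 14, 727]) table_2();
translate([-626, 226, 0]) stool();
translate([2044, 226, 0]) stool();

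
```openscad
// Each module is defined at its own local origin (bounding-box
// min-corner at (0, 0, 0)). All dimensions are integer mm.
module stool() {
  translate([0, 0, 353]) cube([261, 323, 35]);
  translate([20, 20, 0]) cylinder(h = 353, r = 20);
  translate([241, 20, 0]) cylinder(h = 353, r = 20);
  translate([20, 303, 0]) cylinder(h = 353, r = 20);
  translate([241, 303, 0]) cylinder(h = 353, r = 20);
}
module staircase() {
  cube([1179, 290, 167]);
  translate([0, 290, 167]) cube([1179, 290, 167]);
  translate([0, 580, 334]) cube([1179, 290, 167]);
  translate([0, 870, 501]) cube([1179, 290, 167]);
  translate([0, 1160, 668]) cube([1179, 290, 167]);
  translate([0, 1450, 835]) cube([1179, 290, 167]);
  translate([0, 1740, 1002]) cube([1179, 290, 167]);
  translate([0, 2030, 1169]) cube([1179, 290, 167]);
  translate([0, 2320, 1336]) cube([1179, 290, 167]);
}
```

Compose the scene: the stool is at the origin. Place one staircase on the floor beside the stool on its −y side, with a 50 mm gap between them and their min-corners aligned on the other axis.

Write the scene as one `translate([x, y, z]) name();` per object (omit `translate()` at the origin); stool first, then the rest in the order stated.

stool();
translate([0, -2660, 0]) staircase();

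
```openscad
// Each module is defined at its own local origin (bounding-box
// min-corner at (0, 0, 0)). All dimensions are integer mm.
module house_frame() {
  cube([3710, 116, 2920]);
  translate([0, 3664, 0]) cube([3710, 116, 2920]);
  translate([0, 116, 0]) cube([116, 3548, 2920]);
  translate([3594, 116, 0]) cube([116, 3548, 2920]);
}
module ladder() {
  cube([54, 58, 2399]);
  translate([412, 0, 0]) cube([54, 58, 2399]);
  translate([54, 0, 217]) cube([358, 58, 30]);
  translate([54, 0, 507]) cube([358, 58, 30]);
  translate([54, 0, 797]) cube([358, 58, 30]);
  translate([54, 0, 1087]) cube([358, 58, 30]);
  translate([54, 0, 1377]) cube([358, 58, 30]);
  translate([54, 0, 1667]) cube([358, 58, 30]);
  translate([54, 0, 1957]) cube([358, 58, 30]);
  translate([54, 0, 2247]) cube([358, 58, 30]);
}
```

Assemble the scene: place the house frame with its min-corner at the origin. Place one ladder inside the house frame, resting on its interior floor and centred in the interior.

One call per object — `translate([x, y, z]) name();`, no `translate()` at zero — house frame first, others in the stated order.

house_frame();
translate([1622, 1861, 0]) ladder();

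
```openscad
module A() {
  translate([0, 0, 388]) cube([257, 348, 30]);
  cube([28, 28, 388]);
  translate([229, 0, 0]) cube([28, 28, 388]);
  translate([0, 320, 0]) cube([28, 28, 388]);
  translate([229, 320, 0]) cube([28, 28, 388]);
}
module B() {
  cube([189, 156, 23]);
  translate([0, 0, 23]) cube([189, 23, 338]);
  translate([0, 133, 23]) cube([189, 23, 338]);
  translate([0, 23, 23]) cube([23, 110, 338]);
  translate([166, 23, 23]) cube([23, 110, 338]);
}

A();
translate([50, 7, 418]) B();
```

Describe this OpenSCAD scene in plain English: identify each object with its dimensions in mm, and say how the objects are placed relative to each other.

A is a four-legged stool. The seat is a 257×348×30 mm slab whose top surface is at z = 418 mm; four square legs, each 28×28 mm in cross-section, run from the floor (z = 0) to the underside of the seat, each flush with a corner of the seat.

B is an open-topped rectangular box: outside dimensions 189×156×361 mm, with a uniform wall and base thickness of 23 mm. The base is a full 189×156 slab on the floor; four walls sit on top of the base. The front and back walls (the −y and +y sides) span the full width; the two side walls fit between them.

The open box is on top of the stool.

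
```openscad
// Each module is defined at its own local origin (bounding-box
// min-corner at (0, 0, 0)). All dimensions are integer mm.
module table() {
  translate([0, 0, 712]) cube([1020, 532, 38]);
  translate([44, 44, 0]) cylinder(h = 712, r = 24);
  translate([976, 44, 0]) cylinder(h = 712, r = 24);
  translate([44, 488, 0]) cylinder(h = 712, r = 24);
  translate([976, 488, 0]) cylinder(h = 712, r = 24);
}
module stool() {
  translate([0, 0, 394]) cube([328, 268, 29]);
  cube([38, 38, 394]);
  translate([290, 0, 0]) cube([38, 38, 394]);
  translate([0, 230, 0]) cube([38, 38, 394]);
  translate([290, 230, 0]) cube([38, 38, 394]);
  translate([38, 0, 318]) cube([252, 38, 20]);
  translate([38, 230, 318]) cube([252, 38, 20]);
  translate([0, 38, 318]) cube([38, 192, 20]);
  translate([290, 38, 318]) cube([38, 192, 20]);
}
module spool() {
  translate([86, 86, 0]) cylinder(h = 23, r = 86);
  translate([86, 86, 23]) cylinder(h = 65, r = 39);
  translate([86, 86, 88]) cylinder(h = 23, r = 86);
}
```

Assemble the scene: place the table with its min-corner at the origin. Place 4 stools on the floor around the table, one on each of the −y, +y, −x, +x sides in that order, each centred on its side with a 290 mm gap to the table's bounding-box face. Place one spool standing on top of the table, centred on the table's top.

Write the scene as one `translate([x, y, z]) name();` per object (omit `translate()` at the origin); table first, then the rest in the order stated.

table();
translate([346, -558, 0]) stool();
translate([346, 822, 0]) stool();
translate([-618, 132, 0]) stool();
translate([1310, 132, 0]) stool();
translate([424, 180, 750]) spool();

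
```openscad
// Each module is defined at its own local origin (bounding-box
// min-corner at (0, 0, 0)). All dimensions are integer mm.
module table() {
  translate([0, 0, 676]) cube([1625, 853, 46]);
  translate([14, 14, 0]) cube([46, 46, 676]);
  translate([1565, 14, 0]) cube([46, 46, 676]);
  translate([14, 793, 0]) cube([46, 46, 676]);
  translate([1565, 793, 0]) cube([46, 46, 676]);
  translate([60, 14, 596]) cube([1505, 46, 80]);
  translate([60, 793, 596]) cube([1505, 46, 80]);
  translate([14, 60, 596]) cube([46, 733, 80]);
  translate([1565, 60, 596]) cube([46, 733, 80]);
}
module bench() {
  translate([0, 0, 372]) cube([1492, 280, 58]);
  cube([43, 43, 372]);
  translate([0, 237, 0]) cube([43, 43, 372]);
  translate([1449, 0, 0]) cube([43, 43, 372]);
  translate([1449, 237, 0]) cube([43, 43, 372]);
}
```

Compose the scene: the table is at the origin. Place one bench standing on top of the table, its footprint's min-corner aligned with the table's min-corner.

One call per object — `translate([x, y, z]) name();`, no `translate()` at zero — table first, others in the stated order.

table();
translate([0, 0, 722]) bench();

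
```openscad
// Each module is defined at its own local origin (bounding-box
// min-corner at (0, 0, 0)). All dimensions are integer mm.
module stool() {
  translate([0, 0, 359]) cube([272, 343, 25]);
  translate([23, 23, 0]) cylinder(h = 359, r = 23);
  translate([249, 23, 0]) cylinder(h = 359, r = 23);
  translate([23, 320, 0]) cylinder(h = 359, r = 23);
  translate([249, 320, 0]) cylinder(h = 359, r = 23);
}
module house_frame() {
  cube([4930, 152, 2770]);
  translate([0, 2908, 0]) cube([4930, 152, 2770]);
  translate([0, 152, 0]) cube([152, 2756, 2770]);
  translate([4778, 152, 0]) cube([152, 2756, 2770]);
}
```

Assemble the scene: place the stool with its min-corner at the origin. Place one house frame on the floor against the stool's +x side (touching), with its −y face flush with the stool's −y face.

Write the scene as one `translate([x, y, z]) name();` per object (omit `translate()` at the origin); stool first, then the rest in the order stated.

stool();
translate([272, 0, 0]) house_frame();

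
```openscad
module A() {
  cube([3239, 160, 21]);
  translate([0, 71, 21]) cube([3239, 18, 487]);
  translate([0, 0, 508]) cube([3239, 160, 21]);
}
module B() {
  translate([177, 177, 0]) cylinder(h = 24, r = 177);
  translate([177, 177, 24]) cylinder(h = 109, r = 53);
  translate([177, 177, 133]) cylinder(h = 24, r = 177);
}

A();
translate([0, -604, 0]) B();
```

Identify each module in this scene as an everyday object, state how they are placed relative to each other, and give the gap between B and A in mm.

The spool's nearest face is 250 mm from the I-beam's −y face.

A is an I-beam. B is a spool. The spool is on the floor beside the I-beam on its −y side. The gap between the spool and the I-beam is 250 mm.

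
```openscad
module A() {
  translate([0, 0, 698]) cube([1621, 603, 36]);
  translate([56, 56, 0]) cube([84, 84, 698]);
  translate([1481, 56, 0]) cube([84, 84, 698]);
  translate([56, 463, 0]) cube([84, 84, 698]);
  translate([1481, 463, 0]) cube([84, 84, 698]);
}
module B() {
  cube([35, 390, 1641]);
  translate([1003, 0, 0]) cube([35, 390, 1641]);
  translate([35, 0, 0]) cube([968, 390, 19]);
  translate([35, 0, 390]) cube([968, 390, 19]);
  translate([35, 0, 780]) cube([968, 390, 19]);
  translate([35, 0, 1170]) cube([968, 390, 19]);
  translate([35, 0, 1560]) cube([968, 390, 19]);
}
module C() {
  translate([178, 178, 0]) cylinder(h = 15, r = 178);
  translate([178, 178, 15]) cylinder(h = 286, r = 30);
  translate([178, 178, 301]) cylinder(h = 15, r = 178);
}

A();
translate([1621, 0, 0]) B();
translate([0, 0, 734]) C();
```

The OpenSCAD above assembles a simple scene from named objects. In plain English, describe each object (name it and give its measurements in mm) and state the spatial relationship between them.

A is a rectangular dining table. The top is 1621×603×36 mm with its upper surface at z = 734 mm. It stands on four 84×84 mm square legs, each inset 56 mm from the nearest pair of top edges, running from the floor to the underside of the top.

B is a bookshelf 1038 mm wide overall, 390 mm deep and 1641 mm tall. The two sides are 35 mm thick vertical panels. 5 horizontal shelves of 19 mm thickness span between the inner faces of the sides; the lowest shelf sits on the floor and shelves are stacked with a clear vertical gap of 371 mm between each pair.

C is a spool: two coaxial disc flanges of radius 178 mm and thickness 15 mm, joined by a core cylinder of radius 30 mm and height 286 mm. The lower flange rests on z = 0 and the three cylinders share a vertical axis.

The bookshelf is against the table's +x side, with their −y faces flush. The spool is on top of the table.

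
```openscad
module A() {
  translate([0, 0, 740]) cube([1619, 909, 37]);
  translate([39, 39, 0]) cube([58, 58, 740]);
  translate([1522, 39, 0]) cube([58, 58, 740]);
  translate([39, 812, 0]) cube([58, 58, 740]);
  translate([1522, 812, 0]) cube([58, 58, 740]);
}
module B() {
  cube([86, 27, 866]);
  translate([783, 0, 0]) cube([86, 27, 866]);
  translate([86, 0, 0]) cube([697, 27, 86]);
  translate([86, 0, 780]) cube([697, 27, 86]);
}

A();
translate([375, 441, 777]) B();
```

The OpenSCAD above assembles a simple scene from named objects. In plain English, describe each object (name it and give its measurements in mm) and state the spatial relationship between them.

A is a rectangular dining table. The top is 1619×909×37 mm with its upper surface at z = 777 mm. It stands on four 58×58 mm square legs, each inset 39 mm from the nearest pair of top edges, running from the floor to the underside of the top.

B is a rectangular picture frame lying in the x–z plane (depth along y). The opening is 697 mm wide (x) by 694 mm tall (z), surrounded by a border 86 mm wide on all four sides. The frame is 27 mm deep and is made of two full-height vertical stiles with two horizontal rails fitted between them.

The picture frame is on top of the table, centred.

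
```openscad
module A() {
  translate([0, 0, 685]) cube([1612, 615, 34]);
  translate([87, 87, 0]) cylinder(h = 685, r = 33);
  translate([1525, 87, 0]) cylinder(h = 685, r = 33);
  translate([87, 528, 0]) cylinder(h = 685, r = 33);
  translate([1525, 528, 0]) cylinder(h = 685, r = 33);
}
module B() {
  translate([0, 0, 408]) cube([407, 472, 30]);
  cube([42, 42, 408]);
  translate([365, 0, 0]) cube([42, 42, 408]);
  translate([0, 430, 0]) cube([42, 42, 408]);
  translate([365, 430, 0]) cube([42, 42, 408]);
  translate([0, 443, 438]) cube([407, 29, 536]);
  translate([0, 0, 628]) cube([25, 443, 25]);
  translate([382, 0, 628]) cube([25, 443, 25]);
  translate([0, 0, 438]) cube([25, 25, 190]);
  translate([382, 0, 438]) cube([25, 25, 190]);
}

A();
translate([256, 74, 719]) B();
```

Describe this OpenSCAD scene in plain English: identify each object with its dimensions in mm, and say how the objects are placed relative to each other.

A is a table: top 1612 mm (x) × 615 mm (y), 34 mm thick, upper face at z = 719 mm, on four round legs of 66 mm diameter, each leg's bounding box inset 54 mm from the nearest pair of top edges, running from z = 0 to the bottom of the top.

B is a chair. The seat is a 407×472×30 mm slab with its top at z = 438 mm, on four 42×42 mm corner legs (flush with the seat edges, standing on z = 0). A flat backrest 29 mm thick, 536 mm tall, spans the full seat width and rises from the seat top along its +y edge, rear face flush with the rear of the seat. Two armrests of 25×25 mm section run along each side from the seat's front edge to the front of the backrest, top faces 215 mm above the seat top and outer faces flush with the seat's x-edges; a 25×25 mm post under the front of each armrest stands on the seat at the front corner.

The chair is on top of the table.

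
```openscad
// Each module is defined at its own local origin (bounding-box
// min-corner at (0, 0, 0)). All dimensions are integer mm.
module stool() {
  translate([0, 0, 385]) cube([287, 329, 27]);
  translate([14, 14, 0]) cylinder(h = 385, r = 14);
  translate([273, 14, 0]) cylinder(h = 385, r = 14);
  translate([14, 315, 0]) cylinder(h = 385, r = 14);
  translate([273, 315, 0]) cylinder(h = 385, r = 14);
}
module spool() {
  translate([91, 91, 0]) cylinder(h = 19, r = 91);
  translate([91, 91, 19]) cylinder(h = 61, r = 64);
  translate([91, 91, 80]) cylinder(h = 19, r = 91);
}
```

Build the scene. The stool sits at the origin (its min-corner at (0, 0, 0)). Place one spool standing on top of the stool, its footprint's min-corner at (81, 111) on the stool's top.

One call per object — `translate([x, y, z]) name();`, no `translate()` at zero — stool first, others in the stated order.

stool();
translate([81, 111, 412]) spool();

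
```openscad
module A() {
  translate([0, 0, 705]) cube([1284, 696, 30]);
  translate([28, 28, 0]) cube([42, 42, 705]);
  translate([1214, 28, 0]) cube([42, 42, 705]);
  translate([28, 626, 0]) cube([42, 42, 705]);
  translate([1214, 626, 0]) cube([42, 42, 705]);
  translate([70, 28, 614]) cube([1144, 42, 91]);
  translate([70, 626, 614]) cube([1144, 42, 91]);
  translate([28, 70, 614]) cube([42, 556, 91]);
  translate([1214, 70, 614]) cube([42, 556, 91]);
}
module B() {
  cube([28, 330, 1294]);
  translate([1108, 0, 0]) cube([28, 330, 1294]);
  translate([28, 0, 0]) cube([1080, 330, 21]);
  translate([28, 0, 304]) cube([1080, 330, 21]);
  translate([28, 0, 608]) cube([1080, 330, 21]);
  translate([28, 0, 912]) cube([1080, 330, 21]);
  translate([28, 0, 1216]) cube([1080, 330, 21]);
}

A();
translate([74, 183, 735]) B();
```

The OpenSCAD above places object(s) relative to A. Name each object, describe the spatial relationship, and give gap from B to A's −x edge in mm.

A is a table. B is a bookshelf. The bookshelf is on top of the table, centred. The gap from the bookshelf to the table's −x edge is 74 mm.

The bookshelf's min-x is at 74; the table's min-x is 0; gap = 74 mm.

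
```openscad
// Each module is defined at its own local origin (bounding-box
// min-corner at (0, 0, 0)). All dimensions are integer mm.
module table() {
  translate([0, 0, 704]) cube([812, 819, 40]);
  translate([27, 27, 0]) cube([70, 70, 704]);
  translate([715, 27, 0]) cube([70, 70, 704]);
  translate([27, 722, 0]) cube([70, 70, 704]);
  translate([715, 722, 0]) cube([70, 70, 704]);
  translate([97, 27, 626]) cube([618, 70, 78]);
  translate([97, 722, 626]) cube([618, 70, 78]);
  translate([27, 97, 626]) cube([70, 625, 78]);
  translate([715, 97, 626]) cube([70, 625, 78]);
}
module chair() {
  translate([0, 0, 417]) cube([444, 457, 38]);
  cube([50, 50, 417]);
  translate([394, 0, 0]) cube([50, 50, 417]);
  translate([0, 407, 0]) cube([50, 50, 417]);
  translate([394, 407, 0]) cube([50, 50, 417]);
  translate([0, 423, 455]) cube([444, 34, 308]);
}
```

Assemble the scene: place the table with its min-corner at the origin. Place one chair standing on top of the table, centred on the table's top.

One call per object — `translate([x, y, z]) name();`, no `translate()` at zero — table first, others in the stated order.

table();
translate([184, 181, 744]) chair();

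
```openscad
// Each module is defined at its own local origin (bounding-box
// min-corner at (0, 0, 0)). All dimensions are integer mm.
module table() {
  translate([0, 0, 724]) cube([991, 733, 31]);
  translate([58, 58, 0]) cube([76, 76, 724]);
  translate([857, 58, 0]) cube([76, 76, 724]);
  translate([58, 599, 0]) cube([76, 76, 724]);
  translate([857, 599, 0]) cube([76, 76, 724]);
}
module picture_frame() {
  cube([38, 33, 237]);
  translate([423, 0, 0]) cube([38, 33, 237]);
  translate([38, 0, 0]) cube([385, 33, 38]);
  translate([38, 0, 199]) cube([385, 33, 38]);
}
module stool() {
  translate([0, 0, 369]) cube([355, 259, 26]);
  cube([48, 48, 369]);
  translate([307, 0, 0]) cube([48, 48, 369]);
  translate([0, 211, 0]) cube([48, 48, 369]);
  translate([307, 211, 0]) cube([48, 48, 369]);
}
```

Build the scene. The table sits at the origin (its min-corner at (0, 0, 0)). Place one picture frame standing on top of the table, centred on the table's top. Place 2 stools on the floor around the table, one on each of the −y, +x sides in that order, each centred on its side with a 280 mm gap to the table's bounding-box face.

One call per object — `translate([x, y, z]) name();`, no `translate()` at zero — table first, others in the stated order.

table();
translate([265, 350, 755]) picture_frame();
translate([318, -539, 0]) stool();
translate([1271, 237, 0]) stool();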